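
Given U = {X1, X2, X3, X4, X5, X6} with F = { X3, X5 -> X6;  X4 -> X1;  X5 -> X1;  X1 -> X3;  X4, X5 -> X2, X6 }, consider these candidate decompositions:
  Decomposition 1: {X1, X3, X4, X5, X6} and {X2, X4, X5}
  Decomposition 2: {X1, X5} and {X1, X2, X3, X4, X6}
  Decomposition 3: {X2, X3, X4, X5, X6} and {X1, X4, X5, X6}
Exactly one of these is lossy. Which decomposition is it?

Decomposition 2

Decomposition 1: common = {X4, X5}, closure = {X1, X2, X3, X4, X5, X6} → lossless.
Decomposition 2: common = {X1}, closure = {X1, X3} → lossy.
Decomposition 3: common = {X4, X5, X6}, closure = {X1, X2, X3, X4, X5, X6} → lossless.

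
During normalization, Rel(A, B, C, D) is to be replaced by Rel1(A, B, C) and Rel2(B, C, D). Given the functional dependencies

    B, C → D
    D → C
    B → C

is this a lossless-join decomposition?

Yes

Common attributes: Rel1 ∩ Rel2 = {B, C}.
Closure of {B, C}: B, C → D applies, adding D. So (B, C)⁺ = {B, C, D}.
This closure contains every attribute of Rel2, so Rel1 ∩ Rel2 → Rel2. The join is lossless.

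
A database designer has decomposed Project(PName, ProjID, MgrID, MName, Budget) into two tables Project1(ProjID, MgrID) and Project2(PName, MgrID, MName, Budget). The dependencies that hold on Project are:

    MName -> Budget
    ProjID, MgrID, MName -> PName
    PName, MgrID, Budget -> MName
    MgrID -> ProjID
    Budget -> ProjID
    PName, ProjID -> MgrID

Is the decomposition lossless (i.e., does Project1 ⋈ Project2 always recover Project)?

Yes

Common attributes: Project1 ∩ Project2 = {MgrID}.
Closure of {MgrID}: MgrID → ProjID applies, adding ProjID. So (MgrID)⁺ = {ProjID, MgrID}.
This closure contains every attribute of Project1, so Project1 ∩ Project2 → Project1. The join is lossless.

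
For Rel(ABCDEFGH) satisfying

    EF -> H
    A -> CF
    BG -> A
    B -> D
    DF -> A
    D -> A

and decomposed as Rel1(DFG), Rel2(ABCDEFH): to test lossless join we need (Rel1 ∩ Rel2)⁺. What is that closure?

Rel1 ∩ Rel2 = {DF}.
DF → A applies, adding A
A → CF applies, adding C
Closure: {ACDF}.

ACDF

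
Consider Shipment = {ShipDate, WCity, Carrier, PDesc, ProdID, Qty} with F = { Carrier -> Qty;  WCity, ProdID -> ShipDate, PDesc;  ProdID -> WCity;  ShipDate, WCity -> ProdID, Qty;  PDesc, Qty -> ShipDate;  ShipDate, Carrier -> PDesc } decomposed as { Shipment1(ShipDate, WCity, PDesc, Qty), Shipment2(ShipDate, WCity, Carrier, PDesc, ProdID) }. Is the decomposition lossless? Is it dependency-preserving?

Lossless test: (ShipDate, WCity, PDesc)⁺ = {ShipDate, WCity, PDesc, ProdID, Qty}, which contains all of one fragment — lossless.
Dependency preservation: the restricted closure of {Carrier} across the fragments never reaches {Qty}, so Carrier → Qty cannot be enforced without a join — not preserved.

lossless but not dependency-preserving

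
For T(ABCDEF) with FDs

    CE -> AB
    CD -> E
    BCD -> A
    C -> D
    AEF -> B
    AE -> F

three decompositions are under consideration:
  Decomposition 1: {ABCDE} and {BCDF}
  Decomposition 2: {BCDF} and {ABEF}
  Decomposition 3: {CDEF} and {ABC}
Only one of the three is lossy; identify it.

Decomposition 1: common = {BCD}, closure = {ABCDEF} → lossless.
Decomposition 2: common = {BF}, closure = {BF} → lossy.
Decomposition 3: common = {C}, closure = {ABCDEF} → lossless.

Decomposition 2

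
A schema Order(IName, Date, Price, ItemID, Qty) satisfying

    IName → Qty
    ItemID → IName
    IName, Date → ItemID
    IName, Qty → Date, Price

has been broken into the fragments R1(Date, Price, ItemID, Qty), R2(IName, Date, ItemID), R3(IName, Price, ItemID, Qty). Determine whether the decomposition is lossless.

Yes

Chase test. Columns are IName, Date, Price, ItemID, Qty; row i has aⱼ where attribute j ∈ Ri, else bᵢⱼ.
Initial tableau (one row per fragment):
  row 1: b11 a2 a3 a4 a5
  row 2: a1 a2 b23 a4 b25
  row 3: a1 b32 a3 a4 a5
Rows 2 and 3 agree on IName; apply IName→Qty and equate their Qty entries.
Rows 1 and 2 agree on ItemID; apply ItemID→IName and equate their IName entries.
Rows 1 and 2 agree on IName, Qty; apply IName, Qty→Date, Price and equate their Date, Price entries.
Rows 1 and 3 agree on IName, Qty; apply IName, Qty→Date, Price and equate their Date, Price entries.
Row 1 is now all distinguished symbols — the join is lossless.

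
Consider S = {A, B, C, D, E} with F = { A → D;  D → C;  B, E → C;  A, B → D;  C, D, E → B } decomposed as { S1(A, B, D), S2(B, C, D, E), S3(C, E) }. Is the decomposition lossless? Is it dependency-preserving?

lossy but dependency-preserving

Lossless test (chase): Rows 1 and 2 agree on D; apply D→C and equate their C entries. No row becomes fully distinguished — the join is lossy.
Dependency preservation: every FD's attributes lie within a single fragment, so each can be enforced locally — preserved.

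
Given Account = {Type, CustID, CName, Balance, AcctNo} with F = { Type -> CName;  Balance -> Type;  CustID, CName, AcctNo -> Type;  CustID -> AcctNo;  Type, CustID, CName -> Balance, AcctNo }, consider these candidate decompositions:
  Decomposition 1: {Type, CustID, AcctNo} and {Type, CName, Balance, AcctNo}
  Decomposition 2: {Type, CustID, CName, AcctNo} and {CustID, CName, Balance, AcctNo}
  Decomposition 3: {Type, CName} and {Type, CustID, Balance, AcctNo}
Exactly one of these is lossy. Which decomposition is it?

Decomposition 1

Decomposition 1: common = {Type, AcctNo}, closure = {Type, CName, AcctNo} → lossy.
Decomposition 2: common = {CustID, CName, AcctNo}, closure = {Type, CustID, CName, Balance, AcctNo} → lossless.
Decomposition 3: common = {Type}, closure = {Type, CName} → lossless.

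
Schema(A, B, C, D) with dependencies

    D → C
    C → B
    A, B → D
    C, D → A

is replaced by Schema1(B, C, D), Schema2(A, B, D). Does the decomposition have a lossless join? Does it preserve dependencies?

Lossless test: (B, D)⁺ = {A, B, C, D}, which contains all of one fragment — lossless.
Dependency preservation: C, D → A is not contained in any single fragment, but the restricted closure of its left-hand side across the fragments still reaches the right-hand side; the remaining FDs each lie inside some fragment. All dependencies are preserved.

lossless and dependency-preserving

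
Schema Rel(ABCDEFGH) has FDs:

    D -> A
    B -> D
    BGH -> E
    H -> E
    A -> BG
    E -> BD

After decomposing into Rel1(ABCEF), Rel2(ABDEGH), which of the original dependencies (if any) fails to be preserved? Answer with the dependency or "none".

none

D → A lies within Rel2.
B → D lies within Rel2.
BGH → E lies within Rel2.
H → E lies within Rel2.
A → BG lies within Rel2.
E → BD lies within Rel2.
Every dependency is enforceable on the fragments, so the decomposition is dependency-preserving.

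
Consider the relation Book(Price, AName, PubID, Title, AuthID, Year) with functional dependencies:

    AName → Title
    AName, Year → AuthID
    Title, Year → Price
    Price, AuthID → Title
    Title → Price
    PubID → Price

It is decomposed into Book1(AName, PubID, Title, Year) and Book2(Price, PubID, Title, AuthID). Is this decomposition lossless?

No

Common attributes: Book1 ∩ Book2 = {PubID, Title}.
Closure of {PubID, Title}: Title → Price applies, adding Price. So (PubID, Title)⁺ = {Price, PubID, Title}.
The closure contains neither all of Book1 = {AName, PubID, Title, Year} nor all of Book2 = {Price, PubID, Title, AuthID}, so the common attributes are not a superkey of either fragment. The join is lossy.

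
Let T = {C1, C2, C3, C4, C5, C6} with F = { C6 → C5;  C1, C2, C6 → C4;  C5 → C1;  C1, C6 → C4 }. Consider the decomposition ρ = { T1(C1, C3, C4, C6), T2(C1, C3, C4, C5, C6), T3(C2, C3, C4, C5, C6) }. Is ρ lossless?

Yes

Chase test. Columns are C1, C2, C3, C4, C5, C6; row i has aⱼ where attribute j ∈ Ti, else bᵢⱼ.
Initial tableau (one row per fragment):
  row 1: a1 b12 a3 a4 b15 a6
  row 2: a1 b22 a3 a4 a5 a6
  row 3: b31 a2 a3 a4 a5 a6
Rows 1 and 2 agree on C6; apply C6→C5 and equate their C5 entries.
Rows 1 and 3 agree on C5; apply C5→C1 and equate their C1 entries.
Row 3 is now all distinguished symbols — the join is lossless.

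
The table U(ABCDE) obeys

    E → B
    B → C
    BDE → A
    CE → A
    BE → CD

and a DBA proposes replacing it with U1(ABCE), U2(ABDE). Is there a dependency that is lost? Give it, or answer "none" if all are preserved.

E → B lies within U1.
B → C lies within U1.
BDE → A lies within U2.
CE → A lies within U1.
BE → CD: restricted closure across fragments reaches CD.
Every dependency is enforceable on the fragments, so the decomposition is dependency-preserving.

none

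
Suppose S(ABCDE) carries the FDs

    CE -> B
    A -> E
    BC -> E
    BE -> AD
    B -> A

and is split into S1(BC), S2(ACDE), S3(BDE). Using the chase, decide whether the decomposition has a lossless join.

Yes

Chase test. Columns are ABCDE; row i has aⱼ where attribute j ∈ Si, else bᵢⱼ.
Initial tableau (one row per fragment):
  row 1: b11 a2 a3 b14 b15
  row 2: a1 b22 a3 a4 a5
  row 3: b31 a2 b33 a4 a5
Rows 1 and 3 agree on B; apply B→A and equate their A entries.
Rows 1 and 3 agree on A; apply A→E and equate their E entries.
Rows 1 and 3 agree on BE; apply BE→AD and equate their AD entries.
Rows 1 and 2 agree on CE; apply CE→B and equate their B entries.
Rows 1 and 2 agree on BE; apply BE→AD and equate their AD entries.
Row 1 is now all distinguished symbols — the join is lossless.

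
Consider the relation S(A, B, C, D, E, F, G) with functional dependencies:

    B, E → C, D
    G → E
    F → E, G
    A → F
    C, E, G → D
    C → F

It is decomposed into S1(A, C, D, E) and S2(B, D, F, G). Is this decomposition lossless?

No

Common attributes: S1 ∩ S2 = {D}.
No dependency enlarges {D}, so (D)⁺ = {D}.
The closure contains neither all of S1 = {A, C, D, E} nor all of S2 = {B, D, F, G}, so the common attributes are not a superkey of either fragment. The join is lossy.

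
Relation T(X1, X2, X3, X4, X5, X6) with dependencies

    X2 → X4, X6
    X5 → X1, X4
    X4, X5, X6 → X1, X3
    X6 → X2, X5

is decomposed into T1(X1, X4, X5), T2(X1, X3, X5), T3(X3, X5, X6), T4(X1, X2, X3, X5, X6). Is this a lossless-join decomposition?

Yes

Chase test. Columns are X1, X2, X3, X4, X5, X6; row i has aⱼ where attribute j ∈ Ti, else bᵢⱼ.
Initial tableau (one row per fragment):
  row 1: a1 b12 b13 a4 a5 b16
  row 2: a1 b22 a3 b24 a5 b26
  row 3: b31 b32 a3 b34 a5 a6
  row 4: a1 a2 a3 b44 a5 a6
Rows 1 and 2 agree on X5; apply X5→X1, X4 and equate their X1, X4 entries.
Rows 1 and 3 agree on X5; apply X5→X1, X4 and equate their X1, X4 entries.
Rows 1 and 4 agree on X5; apply X5→X1, X4 and equate their X1, X4 entries.
Rows 3 and 4 agree on X6; apply X6→X2, X5 and equate their X2, X5 entries.
Row 3 is now all distinguished symbols — the join is lossless.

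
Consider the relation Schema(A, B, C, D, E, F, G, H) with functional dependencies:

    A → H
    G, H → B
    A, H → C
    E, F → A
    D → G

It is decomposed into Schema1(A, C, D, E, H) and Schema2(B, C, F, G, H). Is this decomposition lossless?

No

Common attributes: Schema1 ∩ Schema2 = {C, H}.
No dependency enlarges {C, H}, so (C, H)⁺ = {C, H}.
The closure contains neither all of Schema1 = {A, C, D, E, H} nor all of Schema2 = {B, C, F, G, H}, so the common attributes are not a superkey of either fragment. The join is lossy.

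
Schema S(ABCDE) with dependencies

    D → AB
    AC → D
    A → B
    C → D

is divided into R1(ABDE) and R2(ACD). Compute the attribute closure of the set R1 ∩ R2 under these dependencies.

R1 ∩ R2 = {AD}.
D → AB applies, adding B
Closure: {ABD}.

ABD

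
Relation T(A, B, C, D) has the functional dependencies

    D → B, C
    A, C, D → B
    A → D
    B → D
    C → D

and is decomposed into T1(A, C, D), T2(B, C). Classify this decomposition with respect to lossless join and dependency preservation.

Lossless test: (C)⁺ = {B, C, D}, which contains all of one fragment — lossless.
Dependency preservation: D → B, C; A, C, D → B; B → D are not contained in any single fragment, but the restricted closure of each left-hand side across the fragments still reaches the right-hand side; the remaining FDs each lie inside some fragment. All dependencies are preserved.

lossless and dependency-preserving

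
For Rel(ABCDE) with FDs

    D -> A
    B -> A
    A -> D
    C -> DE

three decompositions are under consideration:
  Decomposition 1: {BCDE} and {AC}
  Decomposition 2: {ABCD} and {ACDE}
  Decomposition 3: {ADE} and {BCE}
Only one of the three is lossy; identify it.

Decomposition 1: common = {C}, closure = {ACDE} → lossless.
Decomposition 2: common = {ACD}, closure = {ACDE} → lossless.
Decomposition 3: common = {E}, closure = {E} → lossy.

Decomposition 3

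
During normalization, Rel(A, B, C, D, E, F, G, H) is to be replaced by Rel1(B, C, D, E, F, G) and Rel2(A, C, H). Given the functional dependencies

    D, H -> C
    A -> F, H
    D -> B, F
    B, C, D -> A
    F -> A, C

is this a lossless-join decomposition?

Common attributes: Rel1 ∩ Rel2 = {C}.
No dependency enlarges {C}, so (C)⁺ = {C}.
The closure contains neither all of Rel1 = {B, C, D, E, F, G} nor all of Rel2 = {A, C, H}, so the common attributes are not a superkey of either fragment. The join is lossy.

No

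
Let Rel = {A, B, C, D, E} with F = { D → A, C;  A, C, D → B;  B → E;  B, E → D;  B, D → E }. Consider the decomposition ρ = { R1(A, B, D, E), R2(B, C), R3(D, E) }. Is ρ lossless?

Yes

Chase test. Columns are A, B, C, D, E; row i has aⱼ where attribute j ∈ Ri, else bᵢⱼ.
Initial tableau (one row per fragment):
  row 1: a1 a2 b13 a4 a5
  row 2: b21 a2 a3 b24 b25
  row 3: b31 b32 b33 a4 a5
Rows 1 and 3 agree on D; apply D→A, C and equate their A, C entries.
Rows 1 and 3 agree on A, C, D; apply A, C, D→B and equate their B entries.
Rows 1 and 2 agree on B; apply B→E and equate their E entries.
Rows 1 and 2 agree on B, E; apply B, E→D and equate their D entries.
Rows 1 and 2 agree on D; apply D→A, C and equate their A, C entries.
Row 1 is now all distinguished symbols — the join is lossless.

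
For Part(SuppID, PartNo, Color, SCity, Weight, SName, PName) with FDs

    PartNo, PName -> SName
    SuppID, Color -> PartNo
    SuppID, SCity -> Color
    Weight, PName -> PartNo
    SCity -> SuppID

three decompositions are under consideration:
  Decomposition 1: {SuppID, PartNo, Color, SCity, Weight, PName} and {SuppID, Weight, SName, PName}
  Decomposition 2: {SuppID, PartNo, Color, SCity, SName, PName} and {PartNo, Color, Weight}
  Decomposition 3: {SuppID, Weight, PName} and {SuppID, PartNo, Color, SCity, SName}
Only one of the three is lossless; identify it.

Decomposition 1

Decomposition 1: common = {SuppID, Weight, PName}, closure = {SuppID, PartNo, Weight, SName, PName} → lossless.
Decomposition 2: common = {PartNo, Color}, closure = {PartNo, Color} → lossy.
Decomposition 3: common = {SuppID}, closure = {SuppID} → lossy.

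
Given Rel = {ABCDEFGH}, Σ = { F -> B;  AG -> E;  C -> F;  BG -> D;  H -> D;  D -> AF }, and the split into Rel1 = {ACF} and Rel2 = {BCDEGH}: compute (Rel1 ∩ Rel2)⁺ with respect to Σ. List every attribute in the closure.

Rel1 ∩ Rel2 = {C}.
C → F applies, adding F
F → B applies, adding B
Closure: {BCF}.

BCF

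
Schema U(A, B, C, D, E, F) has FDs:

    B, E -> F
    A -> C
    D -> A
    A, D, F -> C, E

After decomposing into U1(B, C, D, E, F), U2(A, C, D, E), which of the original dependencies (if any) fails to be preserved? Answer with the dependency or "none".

none

B, E → F lies within U1.
A → C lies within U2.
D → A lies within U2.
A, D, F → C, E: restricted closure across fragments reaches C, E.
Every dependency is enforceable on the fragments, so the decomposition is dependency-preserving.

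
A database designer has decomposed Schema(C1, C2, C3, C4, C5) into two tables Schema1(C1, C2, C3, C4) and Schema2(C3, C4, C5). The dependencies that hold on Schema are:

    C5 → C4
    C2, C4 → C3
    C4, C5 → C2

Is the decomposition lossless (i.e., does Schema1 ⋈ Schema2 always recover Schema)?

Common attributes: Schema1 ∩ Schema2 = {C3, C4}.
No dependency enlarges {C3, C4}, so (C3, C4)⁺ = {C3, C4}.
The closure contains neither all of Schema1 = {C1, C2, C3, C4} nor all of Schema2 = {C3, C4, C5}, so the common attributes are not a superkey of either fragment. The join is lossy.

No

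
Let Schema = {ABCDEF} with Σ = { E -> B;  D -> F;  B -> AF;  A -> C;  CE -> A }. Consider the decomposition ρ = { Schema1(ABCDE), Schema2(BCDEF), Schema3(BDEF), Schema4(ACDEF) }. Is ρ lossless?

Yes

Chase test. Columns are ABCDEF; row i has aⱼ where attribute j ∈ Schemai, else bᵢⱼ.
Initial tableau (one row per fragment):
  row 1: a1 a2 a3 a4 a5 b16
  row 2: b21 a2 a3 a4 a5 a6
  row 3: b31 a2 b33 a4 a5 a6
  row 4: a1 b42 a3 a4 a5 a6
Rows 1 and 4 agree on E; apply E→B and equate their B entries.
Rows 1 and 2 agree on D; apply D→F and equate their F entries.
Rows 1 and 2 agree on B; apply B→AF and equate their AF entries.
Rows 1 and 3 agree on B; apply B→AF and equate their AF entries.
Rows 1 and 3 agree on A; apply A→C and equate their C entries.
Row 1 is now all distinguished symbols — the join is lossless.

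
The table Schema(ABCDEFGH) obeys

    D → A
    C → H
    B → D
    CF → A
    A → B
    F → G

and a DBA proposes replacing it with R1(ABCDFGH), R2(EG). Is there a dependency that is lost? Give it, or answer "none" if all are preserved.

none

D → A lies within R1.
C → H lies within R1.
B → D lies within R1.
CF → A lies within R1.
A → B lies within R1.
F → G lies within R1.
Every dependency is enforceable on the fragments, so the decomposition is dependency-preserving.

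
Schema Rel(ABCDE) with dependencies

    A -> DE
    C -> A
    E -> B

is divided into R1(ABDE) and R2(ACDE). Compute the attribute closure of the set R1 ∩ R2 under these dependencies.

R1 ∩ R2 = {ADE}.
E → B applies, adding B
Closure: {ABDE}.

ABDE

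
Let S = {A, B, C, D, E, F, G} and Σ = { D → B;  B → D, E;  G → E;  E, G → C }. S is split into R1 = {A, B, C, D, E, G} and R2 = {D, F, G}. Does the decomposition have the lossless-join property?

No

Common attributes: R1 ∩ R2 = {D, G}.
Closure of {D, G}: D → B applies, adding B; B → D, E applies, adding E; E, G → C applies, adding C. So (D, G)⁺ = {B, C, D, E, G}.
The closure contains neither all of R1 = {A, B, C, D, E, G} nor all of R2 = {D, F, G}, so the common attributes are not a superkey of either fragment. The join is lossy.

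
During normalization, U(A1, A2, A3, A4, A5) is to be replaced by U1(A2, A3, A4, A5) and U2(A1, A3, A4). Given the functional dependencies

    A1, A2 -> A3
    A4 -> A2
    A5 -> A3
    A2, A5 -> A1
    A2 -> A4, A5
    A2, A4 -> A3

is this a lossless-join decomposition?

Common attributes: U1 ∩ U2 = {A3, A4}.
Closure of {A3, A4}: A4 → A2 applies, adding A2; A2 → A4, A5 applies, adding A5; A2, A5 → A1 applies, adding A1. So (A3, A4)⁺ = {A1, A2, A3, A4, A5}.
This closure contains every attribute of U1, so U1 ∩ U2 → U1. The join is lossless.

Yes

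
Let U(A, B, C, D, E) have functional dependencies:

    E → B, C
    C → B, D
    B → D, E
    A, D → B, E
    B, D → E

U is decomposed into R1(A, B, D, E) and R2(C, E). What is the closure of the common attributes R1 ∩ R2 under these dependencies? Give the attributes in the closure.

R1 ∩ R2 = {E}.
E → B, C applies, adding B, C
C → B, D applies, adding D
Closure: {B, C, D, E}.

B, C, D, E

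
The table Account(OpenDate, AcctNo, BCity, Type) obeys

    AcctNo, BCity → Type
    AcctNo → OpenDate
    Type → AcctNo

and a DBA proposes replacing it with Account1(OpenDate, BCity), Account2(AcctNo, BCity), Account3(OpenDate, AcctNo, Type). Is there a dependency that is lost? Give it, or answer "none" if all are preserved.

Check AcctNo, BCity → Type: no single fragment contains all of {AcctNo, BCity, Type}, and the restricted closure of {AcctNo, BCity} across the fragments never reaches {Type}.
AcctNo → OpenDate is preserved.
Type → AcctNo is preserved.

AcctNo, BCity → Type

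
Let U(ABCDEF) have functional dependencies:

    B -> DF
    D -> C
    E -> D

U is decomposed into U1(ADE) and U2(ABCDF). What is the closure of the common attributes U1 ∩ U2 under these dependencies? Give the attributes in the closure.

U1 ∩ U2 = {AD}.
D → C applies, adding C
Closure: {ACD}.

ACD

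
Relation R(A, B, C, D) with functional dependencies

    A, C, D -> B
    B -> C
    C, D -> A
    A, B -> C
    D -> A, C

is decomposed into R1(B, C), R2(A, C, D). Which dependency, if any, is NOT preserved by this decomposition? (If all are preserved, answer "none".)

Check A, C, D → B: no single fragment contains all of {A, B, C, D}, and the restricted closure of {A, C, D} across the fragments never reaches {B}.
B → C is preserved.
C, D → A is preserved.
A, B → C is preserved.
D → A, C is preserved.

A, C, D -> B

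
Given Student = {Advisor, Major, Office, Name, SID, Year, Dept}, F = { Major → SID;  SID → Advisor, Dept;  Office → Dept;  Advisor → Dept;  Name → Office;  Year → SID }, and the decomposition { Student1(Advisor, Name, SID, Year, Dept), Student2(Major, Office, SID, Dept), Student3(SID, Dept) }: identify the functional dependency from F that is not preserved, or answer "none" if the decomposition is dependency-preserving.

Name → Office

Check Name → Office: no single fragment contains all of {Office, Name}, and the restricted closure of {Name} across the fragments never reaches {Office}.
Major → SID is preserved.
SID → Advisor, Dept is preserved.
Office → Dept is preserved.
Advisor → Dept is preserved.
Year → SID is preserved.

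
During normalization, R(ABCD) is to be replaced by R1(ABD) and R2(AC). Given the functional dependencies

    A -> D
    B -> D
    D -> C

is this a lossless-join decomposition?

Common attributes: R1 ∩ R2 = {A}.
Closure of {A}: A → D applies, adding D; D → C applies, adding C. So (A)⁺ = {ACD}.
This closure contains every attribute of R2, so R1 ∩ R2 → R2. The join is lossless.

Yes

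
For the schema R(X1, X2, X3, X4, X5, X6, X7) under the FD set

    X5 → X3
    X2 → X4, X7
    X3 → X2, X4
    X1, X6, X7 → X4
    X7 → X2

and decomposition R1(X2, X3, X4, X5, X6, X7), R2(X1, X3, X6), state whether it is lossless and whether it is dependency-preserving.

Lossless test: (X3, X6)⁺ = {X2, X3, X4, X6, X7}, which is a superkey of neither fragment — lossy.
Dependency preservation: X1, X6, X7 → X4 is not contained in any single fragment, but the restricted closure of its left-hand side across the fragments still reaches the right-hand side; the remaining FDs each lie inside some fragment. All dependencies are preserved.

lossy but dependency-preserving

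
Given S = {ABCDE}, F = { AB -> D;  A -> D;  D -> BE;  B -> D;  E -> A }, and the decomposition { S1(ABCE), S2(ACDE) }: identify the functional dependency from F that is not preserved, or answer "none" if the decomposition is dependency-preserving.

AB → D: restricted closure across fragments reaches D.
A → D lies within S2.
D → BE: restricted closure across fragments reaches BE.
B → D: restricted closure across fragments reaches D.
E → A lies within S1.
Every dependency is enforceable on the fragments, so the decomposition is dependency-preserving.

none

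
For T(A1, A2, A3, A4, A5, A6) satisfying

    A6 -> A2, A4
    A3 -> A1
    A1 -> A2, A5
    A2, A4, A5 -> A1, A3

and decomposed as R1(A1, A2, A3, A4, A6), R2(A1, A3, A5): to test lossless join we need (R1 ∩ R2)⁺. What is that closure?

R1 ∩ R2 = {A1, A3}.
A1 → A2, A5 applies, adding A2, A5
Closure: {A1, A2, A3, A5}.

A1, A2, A3, A5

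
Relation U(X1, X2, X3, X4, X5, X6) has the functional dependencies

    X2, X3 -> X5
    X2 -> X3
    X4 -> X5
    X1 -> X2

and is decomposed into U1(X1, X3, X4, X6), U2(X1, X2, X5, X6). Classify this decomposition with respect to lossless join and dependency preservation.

Lossless test: (X1, X6)⁺ = {X1, X2, X3, X5, X6}, which contains all of one fragment — lossless.
Dependency preservation: the restricted closure of {X2} across the fragments never reaches {X3}, so X2 → X3 cannot be enforced without a join — not preserved.

lossless but not dependency-preserving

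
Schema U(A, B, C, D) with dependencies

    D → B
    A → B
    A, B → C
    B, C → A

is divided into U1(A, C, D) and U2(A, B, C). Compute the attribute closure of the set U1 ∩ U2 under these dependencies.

U1 ∩ U2 = {A, C}.
A → B applies, adding B
Closure: {A, B, C}.

A, B, C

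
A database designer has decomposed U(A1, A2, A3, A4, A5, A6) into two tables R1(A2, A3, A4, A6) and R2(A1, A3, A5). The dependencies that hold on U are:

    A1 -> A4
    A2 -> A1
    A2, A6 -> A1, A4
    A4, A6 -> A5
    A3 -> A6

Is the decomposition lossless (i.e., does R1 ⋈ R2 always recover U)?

No

Common attributes: R1 ∩ R2 = {A3}.
Closure of {A3}: A3 → A6 applies, adding A6. So (A3)⁺ = {A3, A6}.
The closure contains neither all of R1 = {A2, A3, A4, A6} nor all of R2 = {A1, A3, A5}, so the common attributes are not a superkey of either fragment. The join is lossy.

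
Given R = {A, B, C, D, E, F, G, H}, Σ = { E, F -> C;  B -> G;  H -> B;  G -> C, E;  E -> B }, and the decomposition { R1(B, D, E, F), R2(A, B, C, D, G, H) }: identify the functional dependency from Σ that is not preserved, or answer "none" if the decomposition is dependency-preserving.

none

E, F → C: restricted closure across fragments reaches C.
B → G lies within R2.
H → B lies within R2.
G → C, E: restricted closure across fragments reaches C, E.
E → B lies within R1.
Every dependency is enforceable on the fragments, so the decomposition is dependency-preserving.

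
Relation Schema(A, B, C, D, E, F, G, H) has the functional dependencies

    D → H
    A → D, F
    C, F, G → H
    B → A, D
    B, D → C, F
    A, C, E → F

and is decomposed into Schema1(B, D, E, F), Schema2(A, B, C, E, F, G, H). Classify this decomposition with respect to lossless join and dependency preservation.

Lossless test: (B, E, F)⁺ = {A, B, C, D, E, F, H}, which contains all of one fragment — lossless.
Dependency preservation: the restricted closure of {D} across the fragments never reaches {H}, so D → H cannot be enforced without a join — not preserved.

lossless but not dependency-preserving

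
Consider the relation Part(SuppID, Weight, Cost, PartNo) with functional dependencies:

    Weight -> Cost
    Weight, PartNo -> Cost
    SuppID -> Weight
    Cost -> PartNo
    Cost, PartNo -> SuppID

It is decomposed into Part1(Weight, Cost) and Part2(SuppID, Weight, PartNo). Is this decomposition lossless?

Yes

Common attributes: Part1 ∩ Part2 = {Weight}.
Closure of {Weight}: Weight → Cost applies, adding Cost; Cost → PartNo applies, adding PartNo; Cost, PartNo → SuppID applies, adding SuppID. So (Weight)⁺ = {SuppID, Weight, Cost, PartNo}.
This closure contains every attribute of Part1, so Part1 ∩ Part2 → Part1. The join is lossless.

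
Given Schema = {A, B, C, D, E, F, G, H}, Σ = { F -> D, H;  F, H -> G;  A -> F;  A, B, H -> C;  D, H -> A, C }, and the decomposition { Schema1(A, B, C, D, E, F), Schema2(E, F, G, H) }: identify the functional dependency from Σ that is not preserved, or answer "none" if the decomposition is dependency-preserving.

D, H -> A, C

Check D, H → A, C: no single fragment contains all of {A, C, D, H}, and the restricted closure of {D, H} across the fragments never reaches {A, C}.
F → D, H is preserved.
F, H → G is preserved.
A → F is preserved.
A, B, H → C is preserved.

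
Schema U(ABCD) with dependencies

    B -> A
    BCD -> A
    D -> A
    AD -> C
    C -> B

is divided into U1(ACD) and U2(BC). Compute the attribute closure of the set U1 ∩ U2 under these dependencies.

U1 ∩ U2 = {C}.
C → B applies, adding B
B → A applies, adding A
Closure: {ABC}.

ABC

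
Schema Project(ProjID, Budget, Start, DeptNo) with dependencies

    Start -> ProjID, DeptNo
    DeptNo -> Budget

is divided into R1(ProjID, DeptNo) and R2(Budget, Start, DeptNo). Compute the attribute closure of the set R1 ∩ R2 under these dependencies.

Budget, DeptNo

R1 ∩ R2 = {DeptNo}.
DeptNo → Budget applies, adding Budget
Closure: {Budget, DeptNo}.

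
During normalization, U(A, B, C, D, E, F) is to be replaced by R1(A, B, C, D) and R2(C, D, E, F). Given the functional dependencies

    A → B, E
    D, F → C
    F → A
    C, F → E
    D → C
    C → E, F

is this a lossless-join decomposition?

Common attributes: R1 ∩ R2 = {C, D}.
Closure of {C, D}: C → E, F applies, adding E, F; F → A applies, adding A; A → B, E applies, adding B. So (C, D)⁺ = {A, B, C, D, E, F}.
This closure contains every attribute of R1, so R1 ∩ R2 → R1. The join is lossless.

Yes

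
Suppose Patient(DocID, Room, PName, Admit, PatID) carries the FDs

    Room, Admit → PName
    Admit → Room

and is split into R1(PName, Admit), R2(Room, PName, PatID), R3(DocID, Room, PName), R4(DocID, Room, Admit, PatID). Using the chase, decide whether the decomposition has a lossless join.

Chase test. Columns are DocID, Room, PName, Admit, PatID; row i has aⱼ where attribute j ∈ Ri, else bᵢⱼ.
Initial tableau (one row per fragment):
  row 1: b11 b12 a3 a4 b15
  row 2: b21 a2 a3 b24 a5
  row 3: a1 a2 a3 b34 b35
  row 4: a1 a2 b43 a4 a5
Rows 1 and 4 agree on Admit; apply Admit→Room and equate their Room entries.
Rows 1 and 4 agree on Room, Admit; apply Room, Admit→PName and equate their PName entries.
Row 4 is now all distinguished symbols — the join is lossless.

Yes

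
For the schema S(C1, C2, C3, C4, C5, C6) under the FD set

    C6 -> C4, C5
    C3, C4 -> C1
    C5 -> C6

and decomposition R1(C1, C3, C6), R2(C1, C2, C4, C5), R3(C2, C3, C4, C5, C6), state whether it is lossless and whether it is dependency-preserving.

lossless but not dependency-preserving

Lossless test (chase): Rows 1 and 3 agree on C6; apply C6→C4, C5 and equate their C4, C5 entries. Rows 1 and 3 agree on C3, C4; apply C3, C4→C1 and equate their C1 entries. Rows 1 and 2 agree on C5; apply C5→C6 and equate their C6 entries. Row 3 is now all distinguished symbols — the join is lossless.
Dependency preservation: the restricted closure of {C3, C4} across the fragments never reaches {C1}, so C3, C4 → C1 cannot be enforced without a join — not preserved.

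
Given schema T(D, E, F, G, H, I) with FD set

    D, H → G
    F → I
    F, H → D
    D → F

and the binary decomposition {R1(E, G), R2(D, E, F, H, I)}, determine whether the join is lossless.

Common attributes: R1 ∩ R2 = {E}.
No dependency enlarges {E}, so (E)⁺ = {E}.
The closure contains neither all of R1 = {E, G} nor all of R2 = {D, E, F, H, I}, so the common attributes are not a superkey of either fragment. The join is lossy.

No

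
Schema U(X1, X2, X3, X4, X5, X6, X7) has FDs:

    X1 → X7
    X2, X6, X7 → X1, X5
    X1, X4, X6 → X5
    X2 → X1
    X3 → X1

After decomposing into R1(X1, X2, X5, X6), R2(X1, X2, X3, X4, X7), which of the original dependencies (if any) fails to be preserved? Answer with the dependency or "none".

Check X1, X4, X6 → X5: no single fragment contains all of {X1, X4, X5, X6}, and the restricted closure of {X1, X4, X6} across the fragments never reaches {X5}.
X1 → X7 is preserved.
X2, X6, X7 → X1, X5 is preserved.
X2 → X1 is preserved.
X3 → X1 is preserved.

X1, X4, X6 → X5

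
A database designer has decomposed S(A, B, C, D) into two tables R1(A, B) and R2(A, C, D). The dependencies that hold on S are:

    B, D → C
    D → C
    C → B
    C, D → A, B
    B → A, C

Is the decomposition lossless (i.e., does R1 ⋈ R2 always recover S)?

Common attributes: R1 ∩ R2 = {A}.
No dependency enlarges {A}, so (A)⁺ = {A}.
The closure contains neither all of R1 = {A, B} nor all of R2 = {A, C, D}, so the common attributes are not a superkey of either fragment. The join is lossy.

No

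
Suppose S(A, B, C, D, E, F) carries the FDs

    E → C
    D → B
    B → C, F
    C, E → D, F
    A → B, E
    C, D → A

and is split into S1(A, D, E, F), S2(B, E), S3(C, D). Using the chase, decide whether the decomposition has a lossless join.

Chase test. Columns are A, B, C, D, E, F; row i has aⱼ where attribute j ∈ Si, else bᵢⱼ.
Initial tableau (one row per fragment):
  row 1: a1 b12 b13 a4 a5 a6
  row 2: b21 a2 b23 b24 a5 b26
  row 3: b31 b32 a3 a4 b35 b36
Rows 1 and 2 agree on E; apply E→C and equate their C entries.
Rows 1 and 3 agree on D; apply D→B and equate their B entries.
Rows 1 and 3 agree on B; apply B→C, F and equate their C, F entries.
Rows 1 and 2 agree on C, E; apply C, E→D, F and equate their D, F entries.
Rows 1 and 2 agree on C, D; apply C, D→A and equate their A entries.
Rows 1 and 3 agree on C, D; apply C, D→A and equate their A entries.
Rows 1 and 2 agree on D; apply D→B and equate their B entries.
Rows 1 and 3 agree on A; apply A→B, E and equate their B, E entries.
Row 1 is now all distinguished symbols — the join is lossless.

Yes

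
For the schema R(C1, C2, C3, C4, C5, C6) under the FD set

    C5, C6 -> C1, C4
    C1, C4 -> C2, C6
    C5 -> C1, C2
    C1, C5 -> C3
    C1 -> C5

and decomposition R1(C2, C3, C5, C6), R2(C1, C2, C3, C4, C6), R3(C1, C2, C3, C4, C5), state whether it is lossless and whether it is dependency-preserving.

lossless and dependency-preserving

Lossless test (chase): Rows 2 and 3 agree on C1, C4; apply C1, C4→C2, C6 and equate their C2, C6 entries. Rows 1 and 3 agree on C5; apply C5→C1, C2 and equate their C1, C2 entries. Rows 1 and 2 agree on C1; apply C1→C5 and equate their C5 entries. Rows 1 and 2 agree on C5, C6; apply C5, C6→C1, C4 and equate their C1, C4 entries. Row 1 is now all distinguished symbols — the join is lossless.
Dependency preservation: C5, C6 → C1, C4 is not contained in any single fragment, but the restricted closure of its left-hand side across the fragments still reaches the right-hand side; the remaining FDs each lie inside some fragment. All dependencies are preserved.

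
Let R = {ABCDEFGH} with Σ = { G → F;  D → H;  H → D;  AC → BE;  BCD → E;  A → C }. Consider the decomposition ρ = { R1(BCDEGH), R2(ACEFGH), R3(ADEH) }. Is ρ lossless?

Chase test. Columns are ABCDEFGH; row i has aⱼ where attribute j ∈ Ri, else bᵢⱼ.
Initial tableau (one row per fragment):
  row 1: b11 a2 a3 a4 a5 b16 a7 a8
  row 2: a1 b22 a3 b24 a5 a6 a7 a8
  row 3: a1 b32 b33 a4 a5 b36 b37 a8
Rows 1 and 2 agree on G; apply G→F and equate their F entries.
Rows 1 and 2 agree on H; apply H→D and equate their D entries.
Rows 2 and 3 agree on A; apply A→C and equate their C entries.
Rows 2 and 3 agree on AC; apply AC→BE and equate their BE entries.
No row becomes fully distinguished — the join is lossy.

No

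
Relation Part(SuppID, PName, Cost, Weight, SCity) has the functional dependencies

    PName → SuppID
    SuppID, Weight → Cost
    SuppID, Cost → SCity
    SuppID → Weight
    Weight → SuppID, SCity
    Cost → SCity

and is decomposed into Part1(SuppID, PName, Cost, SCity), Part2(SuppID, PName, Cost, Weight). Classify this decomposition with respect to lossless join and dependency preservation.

Lossless test: (SuppID, PName, Cost)⁺ = {SuppID, PName, Cost, Weight, SCity}, which contains all of one fragment — lossless.
Dependency preservation: Weight → SuppID, SCity is not contained in any single fragment, but the restricted closure of its left-hand side across the fragments still reaches the right-hand side; the remaining FDs each lie inside some fragment. All dependencies are preserved.

lossless and dependency-preserving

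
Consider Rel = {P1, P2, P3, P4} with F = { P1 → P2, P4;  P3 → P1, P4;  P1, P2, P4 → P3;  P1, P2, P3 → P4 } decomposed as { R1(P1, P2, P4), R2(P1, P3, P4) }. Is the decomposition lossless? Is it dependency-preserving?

lossless and dependency-preserving

Lossless test: (P1, P4)⁺ = {P1, P2, P3, P4}, which contains all of one fragment — lossless.
Dependency preservation: P1, P2, P4 → P3; P1, P2, P3 → P4 are not contained in any single fragment, but the restricted closure of each left-hand side across the fragments still reaches the right-hand side; the remaining FDs each lie inside some fragment. All dependencies are preserved.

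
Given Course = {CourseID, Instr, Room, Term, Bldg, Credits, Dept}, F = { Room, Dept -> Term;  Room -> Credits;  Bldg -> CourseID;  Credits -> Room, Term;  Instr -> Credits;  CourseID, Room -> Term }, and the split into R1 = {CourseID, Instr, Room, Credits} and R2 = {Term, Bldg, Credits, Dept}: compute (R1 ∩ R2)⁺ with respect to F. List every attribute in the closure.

R1 ∩ R2 = {Credits}.
Credits → Room, Term applies, adding Room, Term
Closure: {Room, Term, Credits}.

Room, Term, Credits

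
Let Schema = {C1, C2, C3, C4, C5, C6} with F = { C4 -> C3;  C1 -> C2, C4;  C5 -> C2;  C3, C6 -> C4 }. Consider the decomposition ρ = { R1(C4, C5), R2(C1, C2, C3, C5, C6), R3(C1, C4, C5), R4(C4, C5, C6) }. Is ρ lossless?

Yes

Chase test. Columns are C1, C2, C3, C4, C5, C6; row i has aⱼ where attribute j ∈ Ri, else bᵢⱼ.
Initial tableau (one row per fragment):
  row 1: b11 b12 b13 a4 a5 b16
  row 2: a1 a2 a3 b24 a5 a6
  row 3: a1 b32 b33 a4 a5 b36
  row 4: b41 b42 b43 a4 a5 a6
Rows 1 and 3 agree on C4; apply C4→C3 and equate their C3 entries.
Rows 1 and 4 agree on C4; apply C4→C3 and equate their C3 entries.
Rows 2 and 3 agree on C1; apply C1→C2, C4 and equate their C2, C4 entries.
Rows 1 and 2 agree on C5; apply C5→C2 and equate their C2 entries.
Rows 1 and 4 agree on C5; apply C5→C2 and equate their C2 entries.
Rows 1 and 2 agree on C4; apply C4→C3 and equate their C3 entries.
Row 2 is now all distinguished symbols — the join is lossless.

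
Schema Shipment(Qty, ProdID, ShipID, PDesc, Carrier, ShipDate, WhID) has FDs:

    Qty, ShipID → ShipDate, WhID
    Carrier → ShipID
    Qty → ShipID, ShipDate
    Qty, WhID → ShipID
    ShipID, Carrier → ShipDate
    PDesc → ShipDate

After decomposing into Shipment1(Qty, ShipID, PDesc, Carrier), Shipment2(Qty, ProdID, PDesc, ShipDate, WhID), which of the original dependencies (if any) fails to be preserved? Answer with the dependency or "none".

Check ShipID, Carrier → ShipDate: no single fragment contains all of {ShipID, Carrier, ShipDate}, and the restricted closure of {ShipID, Carrier} across the fragments never reaches {ShipDate}.
Qty, ShipID → ShipDate, WhID is preserved.
Carrier → ShipID is preserved.
Qty → ShipID, ShipDate is preserved.
Qty, WhID → ShipID is preserved.
PDesc → ShipDate is preserved.

ShipID, Carrier → ShipDate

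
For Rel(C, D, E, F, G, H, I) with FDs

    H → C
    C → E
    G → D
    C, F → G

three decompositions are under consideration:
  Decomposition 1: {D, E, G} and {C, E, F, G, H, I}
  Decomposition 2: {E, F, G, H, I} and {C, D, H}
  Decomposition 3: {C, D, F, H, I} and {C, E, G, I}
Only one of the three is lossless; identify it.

Decomposition 1: common = {E, G}, closure = {D, E, G} → lossless.
Decomposition 2: common = {H}, closure = {C, E, H} → lossy.
Decomposition 3: common = {C, I}, closure = {C, E, I} → lossy.

Decomposition 1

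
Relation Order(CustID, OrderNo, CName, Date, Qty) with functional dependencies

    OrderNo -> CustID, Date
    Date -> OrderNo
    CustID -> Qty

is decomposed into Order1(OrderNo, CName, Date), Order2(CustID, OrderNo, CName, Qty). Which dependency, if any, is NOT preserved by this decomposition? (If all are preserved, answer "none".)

none

OrderNo → CustID, Date: restricted closure across fragments reaches CustID, Date.
Date → OrderNo lies within Order1.
CustID → Qty lies within Order2.
Every dependency is enforceable on the fragments, so the decomposition is dependency-preserving.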